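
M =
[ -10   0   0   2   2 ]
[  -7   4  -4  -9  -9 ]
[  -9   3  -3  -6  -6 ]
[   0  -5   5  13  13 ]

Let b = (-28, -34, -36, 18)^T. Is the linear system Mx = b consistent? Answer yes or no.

Row reduce the augmented matrix [M | b].
R2 ← R2 − (7/10)·R1: [0, 4, -4, -52/5, -52/5, -72/5]
R3 ← R3 − (9/10)·R1: [0, 3, -3, -39/5, -39/5, -54/5]
R3 ← R3 − (3/4)·R2: [0, 0, 0, 0, 0, 0]
R4 ← R4 + (5/4)·R2: [0, 0, 0, 0, 0, 0]
The echelon form has 2 nonzero rows, and every pivot lies in the first 5 columns, so rank(M) = rank([M|b]) = 2.
The system is consistent.

yes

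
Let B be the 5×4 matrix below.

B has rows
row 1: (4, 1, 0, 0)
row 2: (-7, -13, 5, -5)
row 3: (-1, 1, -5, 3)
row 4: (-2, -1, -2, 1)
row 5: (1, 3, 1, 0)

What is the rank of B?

3

Row reduce to echelon form.
R2 ← R2 + (7/4)·R1: [0, -45/4, 5, -5]
R3 ← R3 + (1/4)·R1: [0, 5/4, -5, 3]
R4 ← R4 + (1/2)·R1: [0, -1/2, -2, 1]
R5 ← R5 − (1/4)·R1: [0, 11/4, 1, 0]
R3 ← R3 + (1/9)·R2: [0, 0, -40/9, 22/9]
R4 ← R4 − (2/45)·R2: [0, 0, -20/9, 11/9]
R5 ← R5 + (11/45)·R2: [0, 0, 20/9, -11/9]
R4 ← R4 − (1/2)·R3: [0, 0, 0, 0]
R5 ← R5 + (1/2)·R3: [0, 0, 0, 0]
Echelon form has 3 nonzero rows, so rank(B) = 3.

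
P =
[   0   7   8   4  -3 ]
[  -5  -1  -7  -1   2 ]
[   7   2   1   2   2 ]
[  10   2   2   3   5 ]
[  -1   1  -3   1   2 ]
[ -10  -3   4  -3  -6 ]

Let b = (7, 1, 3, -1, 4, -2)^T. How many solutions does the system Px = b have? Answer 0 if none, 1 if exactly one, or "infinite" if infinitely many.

0

Row reduce the augmented matrix [P | b].
Swap R1 ↔ R2
R3 ← R3 + (7/5)·R1: [0, 3/5, -44/5, 3/5, 24/5, 22/5]
R4 ← R4 + (2)·R1: [0, 0, -12, 1, 9, 1]
R5 ← R5 − (1/5)·R1: [0, 6/5, -8/5, 6/5, 8/5, 19/5]
R6 ← R6 − (2)·R1: [0, -1, 18, -1, -10, -4]
R3 ← R3 − (3/35)·R2: [0, 0, -332/35, 9/35, 177/35, 19/5]
R5 ← R5 − (6/35)·R2: [0, 0, -104/35, 18/35, 74/35, 13/5]
R6 ← R6 + (1/7)·R2: [0, 0, 134/7, -3/7, -73/7, -3]
R4 ← R4 − (105/83)·R3: [0, 0, 0, 56/83, 216/83, -316/83]
R5 ← R5 − (26/83)·R3: [0, 0, 0, 36/83, 44/83, 117/83]
R6 ← R6 + (335/166)·R3: [0, 0, 0, 15/166, -37/166, 775/166]
R5 ← R5 − (9/14)·R4: [0, 0, 0, 0, -8/7, 27/7]
R6 ← R6 − (15/112)·R4: [0, 0, 0, 0, -4/7, 145/28]
R6 ← R6 − (1/2)·R5: [0, 0, 0, 0, 0, 13/4]
The echelon form has 6 nonzero rows; the last pivot sits in the augmented column, so rank(P) = 5 but rank([P|b]) = 6.
Since the ranks differ, the system is inconsistent.
It has no solutions.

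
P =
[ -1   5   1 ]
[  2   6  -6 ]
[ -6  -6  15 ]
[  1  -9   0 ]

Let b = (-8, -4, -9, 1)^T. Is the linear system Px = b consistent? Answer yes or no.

Row reduce the augmented matrix [P | b].
R2 ← R2 + (2)·R1: [0, 16, -4, -20]
R3 ← R3 − (6)·R1: [0, -36, 9, 39]
R4 ← R4 + R1: [0, -4, 1, -7]
R3 ← R3 + (9/4)·R2: [0, 0, 0, -6]
R4 ← R4 + (1/4)·R2: [0, 0, 0, -12]
R4 ← R4 − (2)·R3: [0, 0, 0, 0]
The echelon form has 3 nonzero rows; the last pivot sits in the augmented column, so rank(P) = 2 but rank([P|b]) = 3.
Since the ranks differ, the system is inconsistent.

no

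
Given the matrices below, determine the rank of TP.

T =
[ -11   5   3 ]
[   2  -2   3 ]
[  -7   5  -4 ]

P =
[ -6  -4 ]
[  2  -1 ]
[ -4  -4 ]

First compute TP:
[[ 64,  27],
 [-28, -18],
 [ 68,  39]]
Now row reduce the product.
R2 ← R2 + (7/16)·R1: [0, -99/16]
R3 ← R3 − (17/16)·R1: [0, 165/16]
R3 ← R3 + (5/3)·R2: [0, 0]
2 nonzero rows, so rank(TP) = 2.

2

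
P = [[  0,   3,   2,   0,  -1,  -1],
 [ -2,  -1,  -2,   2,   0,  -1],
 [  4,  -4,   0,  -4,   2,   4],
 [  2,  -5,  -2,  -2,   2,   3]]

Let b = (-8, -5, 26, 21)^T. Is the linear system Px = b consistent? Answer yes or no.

Row reduce the augmented matrix [P | b].
Swap R1 ↔ R2
R3 ← R3 + (2)·R1: [0, -6, -4, 0, 2, 2, 16]
R4 ← R4 + R1: [0, -6, -4, 0, 2, 2, 16]
R3 ← R3 + (2)·R2: [0, 0, 0, 0, 0, 0, 0]
R4 ← R4 + (2)·R2: [0, 0, 0, 0, 0, 0, 0]
The echelon form has 2 nonzero rows, and every pivot lies in the first 6 columns, so rank(P) = rank([P|b]) = 2.
The system is consistent.

yes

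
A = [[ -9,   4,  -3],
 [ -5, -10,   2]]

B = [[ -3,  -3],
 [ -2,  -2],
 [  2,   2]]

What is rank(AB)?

First compute AB:
[[ 13,  13],
 [ 39,  39]]
Now row reduce the product.
R2 ← R2 − (3)·R1: [0, 0]
1 nonzero row, so rank(AB) = 1.

1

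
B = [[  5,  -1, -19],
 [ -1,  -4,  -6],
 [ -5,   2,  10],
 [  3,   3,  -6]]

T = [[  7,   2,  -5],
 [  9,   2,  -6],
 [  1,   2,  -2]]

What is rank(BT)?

First compute BT:
[[  7, -30,  19],
 [-49, -22,  41],
 [ -7,  14,  -7],
 [ 42,   0, -21]]
Now row reduce the product.
R2 ← R2 + (7)·R1: [0, -232, 174]
R3 ← R3 + R1: [0, -16, 12]
R4 ← R4 − (6)·R1: [0, 180, -135]
R3 ← R3 − (2/29)·R2: [0, 0, 0]
R4 ← R4 + (45/58)·R2: [0, 0, 0]
2 nonzero rows, so rank(BT) = 2.

2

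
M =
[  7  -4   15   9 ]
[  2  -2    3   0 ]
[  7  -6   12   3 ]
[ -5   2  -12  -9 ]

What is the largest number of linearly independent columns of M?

2

Row reduce to echelon form.
R2 ← R2 − (2/7)·R1: [0, -6/7, -9/7, -18/7]
R3 ← R3 − R1: [0, -2, -3, -6]
R4 ← R4 + (5/7)·R1: [0, -6/7, -9/7, -18/7]
R3 ← R3 − (7/3)·R2: [0, 0, 0, 0]
R4 ← R4 − R2: [0, 0, 0, 0]
Echelon form has 2 nonzero rows, so rank(M) = 2.
The rank gives the maximum number of linearly independent columns: 2.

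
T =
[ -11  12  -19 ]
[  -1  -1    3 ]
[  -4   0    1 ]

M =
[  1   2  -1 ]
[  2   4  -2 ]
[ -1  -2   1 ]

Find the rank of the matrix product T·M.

1

First compute TM:
[[ 32,  64, -32],
 [ -6, -12,   6],
 [ -5, -10,   5]]
Now row reduce the product.
R2 ← R2 + (3/16)·R1: [0, 0, 0]
R3 ← R3 + (5/32)·R1: [0, 0, 0]
1 nonzero row, so rank(TM) = 1.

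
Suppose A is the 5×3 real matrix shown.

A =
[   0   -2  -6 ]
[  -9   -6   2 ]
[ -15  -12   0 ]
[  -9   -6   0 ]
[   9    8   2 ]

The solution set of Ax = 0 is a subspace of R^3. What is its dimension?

0

Row reduce to echelon form.
Swap R1 ↔ R2
R3 ← R3 − (5/3)·R1: [0, -2, -10/3]
R4 ← R4 − R1: [0, 0, -2]
R5 ← R5 + R1: [0, 2, 4]
R3 ← R3 − R2: [0, 0, 8/3]
R5 ← R5 + R2: [0, 0, -2]
R4 ← R4 + (3/4)·R3: [0, 0, 0]
R5 ← R5 + (3/4)·R3: [0, 0, 0]
3 nonzero rows, so rank(A) = 3.
A has 3 columns; by rank–nullity, nullity = 3 − 3 = 0.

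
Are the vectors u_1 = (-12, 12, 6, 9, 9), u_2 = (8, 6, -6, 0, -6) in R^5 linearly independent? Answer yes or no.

Form the matrix with these vectors as rows and row reduce.
R2 ← R2 + (2/3)·R1: [0, 14, -2, 6, 0]
2 nonzero rows, so the 2 vectors span a space of dimension 2.
Since 2 = 2, the vectors are linearly independent.

yes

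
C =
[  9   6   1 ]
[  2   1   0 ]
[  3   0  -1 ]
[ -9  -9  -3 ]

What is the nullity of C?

1

Row reduce to echelon form.
R2 ← R2 − (2/9)·R1: [0, -1/3, -2/9]
R3 ← R3 − (1/3)·R1: [0, -2, -4/3]
R4 ← R4 + R1: [0, -3, -2]
R3 ← R3 − (6)·R2: [0, 0, 0]
R4 ← R4 − (9)·R2: [0, 0, 0]
2 nonzero rows, so rank(C) = 2.
C has 3 columns; by rank–nullity, nullity = 3 − 2 = 1.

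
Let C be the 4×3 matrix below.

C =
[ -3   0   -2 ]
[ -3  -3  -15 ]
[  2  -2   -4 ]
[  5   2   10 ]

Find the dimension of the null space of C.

0

Row reduce to echelon form.
R2 ← R2 − R1: [0, -3, -13]
R3 ← R3 + (2/3)·R1: [0, -2, -16/3]
R4 ← R4 + (5/3)·R1: [0, 2, 20/3]
R3 ← R3 − (2/3)·R2: [0, 0, 10/3]
R4 ← R4 + (2/3)·R2: [0, 0, -2]
R4 ← R4 + (3/5)·R3: [0, 0, 0]
3 nonzero rows, so rank(C) = 3.
C has 3 columns; by rank–nullity, nullity = 3 − 3 = 0.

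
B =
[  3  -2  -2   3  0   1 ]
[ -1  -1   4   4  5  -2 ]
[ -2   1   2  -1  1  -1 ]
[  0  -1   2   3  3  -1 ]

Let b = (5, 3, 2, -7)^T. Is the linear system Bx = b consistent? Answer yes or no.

no

Row reduce the augmented matrix [B | b].
R2 ← R2 + (1/3)·R1: [0, -5/3, 10/3, 5, 5, -5/3, 14/3]
R3 ← R3 + (2/3)·R1: [0, -1/3, 2/3, 1, 1, -1/3, 16/3]
R3 ← R3 − (1/5)·R2: [0, 0, 0, 0, 0, 0, 22/5]
R4 ← R4 − (3/5)·R2: [0, 0, 0, 0, 0, 0, -49/5]
R4 ← R4 + (49/22)·R3: [0, 0, 0, 0, 0, 0, 0]
The echelon form has 3 nonzero rows; the last pivot sits in the augmented column, so rank(B) = 2 but rank([B|b]) = 3.
Since the ranks differ, the system is inconsistent.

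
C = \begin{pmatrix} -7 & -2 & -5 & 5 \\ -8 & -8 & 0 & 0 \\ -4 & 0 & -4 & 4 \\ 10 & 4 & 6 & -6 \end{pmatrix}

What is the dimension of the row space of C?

Row reduce to echelon form.
R2 ← R2 − (8/7)·R1: [0, -40/7, 40/7, -40/7]
R3 ← R3 − (4/7)·R1: [0, 8/7, -8/7, 8/7]
R4 ← R4 + (10/7)·R1: [0, 8/7, -8/7, 8/7]
R3 ← R3 + (1/5)·R2: [0, 0, 0, 0]
R4 ← R4 + (1/5)·R2: [0, 0, 0, 0]
Echelon form has 2 nonzero rows, so rank(C) = 2.
The row space has dimension equal to the rank: 2.

2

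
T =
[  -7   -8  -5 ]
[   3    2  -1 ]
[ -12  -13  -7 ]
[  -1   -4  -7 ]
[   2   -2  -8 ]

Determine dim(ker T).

Row reduce to echelon form.
R2 ← R2 + (3/7)·R1: [0, -10/7, -22/7]
R3 ← R3 − (12/7)·R1: [0, 5/7, 11/7]
R4 ← R4 − (1/7)·R1: [0, -20/7, -44/7]
R5 ← R5 + (2/7)·R1: [0, -30/7, -66/7]
R3 ← R3 + (1/2)·R2: [0, 0, 0]
R4 ← R4 − (2)·R2: [0, 0, 0]
R5 ← R5 − (3)·R2: [0, 0, 0]
2 nonzero rows, so rank(T) = 2.
T has 3 columns; by rank–nullity, nullity = 3 − 2 = 1.

1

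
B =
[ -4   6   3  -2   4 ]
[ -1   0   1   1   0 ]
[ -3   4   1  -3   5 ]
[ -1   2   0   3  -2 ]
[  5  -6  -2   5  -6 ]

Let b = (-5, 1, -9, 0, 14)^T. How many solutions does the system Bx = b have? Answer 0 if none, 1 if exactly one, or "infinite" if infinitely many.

Row reduce the augmented matrix [B | b].
R2 ← R2 − (1/4)·R1: [0, -3/2, 1/4, 3/2, -1, 9/4]
R3 ← R3 − (3/4)·R1: [0, -1/2, -5/4, -3/2, 2, -21/4]
R4 ← R4 − (1/4)·R1: [0, 1/2, -3/4, 7/2, -3, 5/4]
R5 ← R5 + (5/4)·R1: [0, 3/2, 7/4, 5/2, -1, 31/4]
R3 ← R3 − (1/3)·R2: [0, 0, -4/3, -2, 7/3, -6]
R4 ← R4 + (1/3)·R2: [0, 0, -2/3, 4, -10/3, 2]
R5 ← R5 + R2: [0, 0, 2, 4, -2, 10]
R4 ← R4 − (1/2)·R3: [0, 0, 0, 5, -9/2, 5]
R5 ← R5 + (3/2)·R3: [0, 0, 0, 1, 3/2, 1]
R5 ← R5 − (1/5)·R4: [0, 0, 0, 0, 12/5, 0]
The echelon form has 5 nonzero rows, and every pivot lies in the first 5 columns, so rank(B) = rank([B|b]) = 5.
The system is consistent.
rank = 5 = number of unknowns, so the solution is unique.

1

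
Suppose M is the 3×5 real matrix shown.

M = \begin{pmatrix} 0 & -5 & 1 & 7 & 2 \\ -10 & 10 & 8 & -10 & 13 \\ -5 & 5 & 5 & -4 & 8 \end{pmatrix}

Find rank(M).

Row reduce to echelon form.
Swap R1 ↔ R2
R3 ← R3 − (1/2)·R1: [0, 0, 1, 1, 3/2]
Echelon form has 3 nonzero rows, so rank(M) = 3.

3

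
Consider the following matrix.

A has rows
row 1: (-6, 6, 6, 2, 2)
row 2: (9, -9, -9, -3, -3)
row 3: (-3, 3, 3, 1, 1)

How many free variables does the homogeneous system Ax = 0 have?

Row reduce to echelon form.
R2 ← R2 + (3/2)·R1: [0, 0, 0, 0, 0]
R3 ← R3 − (1/2)·R1: [0, 0, 0, 0, 0]
1 nonzero row, so rank(A) = 1.
A has 5 columns; by rank–nullity, nullity = 5 − 1 = 4.

4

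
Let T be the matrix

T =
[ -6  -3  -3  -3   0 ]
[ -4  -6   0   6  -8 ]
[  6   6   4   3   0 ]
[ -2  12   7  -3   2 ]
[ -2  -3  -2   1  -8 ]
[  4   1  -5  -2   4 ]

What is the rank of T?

5

Row reduce to echelon form.
R2 ← R2 − (2/3)·R1: [0, -4, 2, 8, -8]
R3 ← R3 + R1: [0, 3, 1, 0, 0]
R4 ← R4 − (1/3)·R1: [0, 13, 8, -2, 2]
R5 ← R5 − (1/3)·R1: [0, -2, -1, 2, -8]
R6 ← R6 + (2/3)·R1: [0, -1, -7, -4, 4]
R3 ← R3 + (3/4)·R2: [0, 0, 5/2, 6, -6]
R4 ← R4 + (13/4)·R2: [0, 0, 29/2, 24, -24]
R5 ← R5 − (1/2)·R2: [0, 0, -2, -2, -4]
R6 ← R6 − (1/4)·R2: [0, 0, -15/2, -6, 6]
R4 ← R4 − (29/5)·R3: [0, 0, 0, -54/5, 54/5]
R5 ← R5 + (4/5)·R3: [0, 0, 0, 14/5, -44/5]
R6 ← R6 + (3)·R3: [0, 0, 0, 12, -12]
R5 ← R5 + (7/27)·R4: [0, 0, 0, 0, -6]
R6 ← R6 + (10/9)·R4: [0, 0, 0, 0, 0]
Echelon form has 5 nonzero rows, so rank(T) = 5.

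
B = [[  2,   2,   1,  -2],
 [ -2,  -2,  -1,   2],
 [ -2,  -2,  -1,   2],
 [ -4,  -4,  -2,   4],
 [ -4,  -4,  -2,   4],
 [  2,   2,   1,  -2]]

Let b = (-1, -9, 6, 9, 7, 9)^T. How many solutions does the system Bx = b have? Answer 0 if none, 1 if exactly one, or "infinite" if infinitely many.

Row reduce the augmented matrix [B | b].
R2 ← R2 + R1: [0, 0, 0, 0, -10]
R3 ← R3 + R1: [0, 0, 0, 0, 5]
R4 ← R4 + (2)·R1: [0, 0, 0, 0, 7]
R5 ← R5 + (2)·R1: [0, 0, 0, 0, 5]
R6 ← R6 − R1: [0, 0, 0, 0, 10]
R3 ← R3 + (1/2)·R2: [0, 0, 0, 0, 0]
R4 ← R4 + (7/10)·R2: [0, 0, 0, 0, 0]
R5 ← R5 + (1/2)·R2: [0, 0, 0, 0, 0]
R6 ← R6 + R2: [0, 0, 0, 0, 0]
The echelon form has 2 nonzero rows; the last pivot sits in the augmented column, so rank(B) = 1 but rank([B|b]) = 2.
Since the ranks differ, the system is inconsistent.
It has no solutions.

0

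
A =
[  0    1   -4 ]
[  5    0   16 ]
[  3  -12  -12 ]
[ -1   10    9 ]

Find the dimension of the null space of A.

Row reduce to echelon form.
Swap R1 ↔ R2
R3 ← R3 − (3/5)·R1: [0, -12, -108/5]
R4 ← R4 + (1/5)·R1: [0, 10, 61/5]
R3 ← R3 + (12)·R2: [0, 0, -348/5]
R4 ← R4 − (10)·R2: [0, 0, 261/5]
R4 ← R4 + (3/4)·R3: [0, 0, 0]
3 nonzero rows, so rank(A) = 3.
A has 3 columns; by rank–nullity, nullity = 3 − 3 = 0.

0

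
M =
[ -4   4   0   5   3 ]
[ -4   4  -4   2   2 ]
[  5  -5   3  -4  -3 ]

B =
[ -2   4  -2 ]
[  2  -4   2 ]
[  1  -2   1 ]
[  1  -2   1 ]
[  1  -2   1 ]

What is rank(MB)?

1

First compute MB:
[[ 24, -48,  24],
 [ 16, -32,  16],
 [-24,  48, -24]]
Now row reduce the product.
R2 ← R2 − (2/3)·R1: [0, 0, 0]
R3 ← R3 + R1: [0, 0, 0]
1 nonzero row, so rank(MB) = 1.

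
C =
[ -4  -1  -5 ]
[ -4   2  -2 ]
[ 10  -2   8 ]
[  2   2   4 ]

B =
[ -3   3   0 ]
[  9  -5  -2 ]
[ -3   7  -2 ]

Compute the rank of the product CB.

First compute CB:
[[ 18, -42,  12],
 [ 36, -36,   0],
 [-72,  96, -12],
 [  0,  24, -12]]
Now row reduce the product.
R2 ← R2 − (2)·R1: [0, 48, -24]
R3 ← R3 + (4)·R1: [0, -72, 36]
R3 ← R3 + (3/2)·R2: [0, 0, 0]
R4 ← R4 − (1/2)·R2: [0, 0, 0]
2 nonzero rows, so rank(CB) = 2.

2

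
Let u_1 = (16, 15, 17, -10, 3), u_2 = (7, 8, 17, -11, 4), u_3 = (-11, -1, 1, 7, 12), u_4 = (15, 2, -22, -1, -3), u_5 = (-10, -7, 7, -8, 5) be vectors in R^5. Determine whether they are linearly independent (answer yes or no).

Form the matrix with these vectors as rows and row reduce.
R2 ← R2 − (7/16)·R1: [0, 23/16, 153/16, -53/8, 43/16]
R3 ← R3 + (11/16)·R1: [0, 149/16, 203/16, 1/8, 225/16]
R4 ← R4 − (15/16)·R1: [0, -193/16, -607/16, 67/8, -93/16]
R5 ← R5 + (5/8)·R1: [0, 19/8, 141/8, -57/4, 55/8]
R3 ← R3 − (149/23)·R2: [0, 0, -1133/23, 990/23, -77/23]
R4 ← R4 + (193/23)·R2: [0, 0, 973/23, -1086/23, 385/23]
R5 ← R5 − (38/23)·R2: [0, 0, 42/23, -76/23, 56/23]
R4 ← R4 + (973/1133)·R3: [0, 0, 0, -1056/103, 1428/103]
R5 ← R5 + (42/1133)·R3: [0, 0, 0, -176/103, 238/103]
R5 ← R5 − (1/6)·R4: [0, 0, 0, 0, 0]
4 nonzero rows, so the 5 vectors span a space of dimension 4.
Since 4 < 5, the vectors are linearly dependent.

no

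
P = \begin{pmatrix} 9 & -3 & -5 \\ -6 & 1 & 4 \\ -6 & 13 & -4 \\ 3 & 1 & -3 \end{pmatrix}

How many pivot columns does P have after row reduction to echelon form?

2

Row reduce to echelon form.
R2 ← R2 + (2/3)·R1: [0, -1, 2/3]
R3 ← R3 + (2/3)·R1: [0, 11, -22/3]
R4 ← R4 − (1/3)·R1: [0, 2, -4/3]
R3 ← R3 + (11)·R2: [0, 0, 0]
R4 ← R4 + (2)·R2: [0, 0, 0]
Echelon form has 2 nonzero rows, so rank(P) = 2.
Each nonzero row contributes one pivot column: 2 pivot columns.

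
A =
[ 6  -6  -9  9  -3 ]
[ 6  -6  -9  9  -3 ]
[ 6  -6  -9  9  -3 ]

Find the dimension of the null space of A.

4

Row reduce to echelon form.
R2 ← R2 − R1: [0, 0, 0, 0, 0]
R3 ← R3 − R1: [0, 0, 0, 0, 0]
1 nonzero row, so rank(A) = 1.
A has 5 columns; by rank–nullity, nullity = 5 − 1 = 4.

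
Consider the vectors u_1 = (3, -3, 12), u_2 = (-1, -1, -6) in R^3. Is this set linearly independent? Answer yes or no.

yes

Form the matrix with these vectors as rows and row reduce.
R2 ← R2 + (1/3)·R1: [0, -2, -2]
2 nonzero rows, so the 2 vectors span a space of dimension 2.
Since 2 = 2, the vectors are linearly independent.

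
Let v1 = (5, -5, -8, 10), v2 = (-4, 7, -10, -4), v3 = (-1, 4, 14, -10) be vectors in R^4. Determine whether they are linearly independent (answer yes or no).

Form the matrix with these vectors as rows and row reduce.
R2 ← R2 + (4/5)·R1: [0, 3, -82/5, 4]
R3 ← R3 + (1/5)·R1: [0, 3, 62/5, -8]
R3 ← R3 − R2: [0, 0, 144/5, -12]
3 nonzero rows, so the 3 vectors span a space of dimension 3.
Since 3 = 3, the vectors are linearly independent.

yes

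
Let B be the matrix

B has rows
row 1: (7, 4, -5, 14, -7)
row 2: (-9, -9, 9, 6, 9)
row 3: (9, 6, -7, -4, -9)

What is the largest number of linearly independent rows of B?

Row reduce to echelon form.
R2 ← R2 + (9/7)·R1: [0, -27/7, 18/7, 24, 0]
R3 ← R3 − (9/7)·R1: [0, 6/7, -4/7, -22, 0]
R3 ← R3 + (2/9)·R2: [0, 0, 0, -50/3, 0]
Echelon form has 3 nonzero rows, so rank(B) = 3.
The rank gives the maximum number of linearly independent rows: 3.

3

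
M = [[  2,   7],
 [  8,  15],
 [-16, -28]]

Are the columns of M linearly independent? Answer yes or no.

Row reduce M to echelon form.
R2 ← R2 − (4)·R1: [0, -13]
R3 ← R3 + (8)·R1: [0, 28]
R3 ← R3 + (28/13)·R2: [0, 0]
2 pivots among 2 columns.
Every column is a pivot column, so the columns are linearly independent.

yes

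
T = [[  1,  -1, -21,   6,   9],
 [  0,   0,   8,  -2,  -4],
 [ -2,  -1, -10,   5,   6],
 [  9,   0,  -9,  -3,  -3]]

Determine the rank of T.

3

Row reduce to echelon form.
R3 ← R3 + (2)·R1: [0, -3, -52, 17, 24]
R4 ← R4 − (9)·R1: [0, 9, 180, -57, -84]
Swap R2 ↔ R3
R4 ← R4 + (3)·R2: [0, 0, 24, -6, -12]
R4 ← R4 − (3)·R3: [0, 0, 0, 0, 0]
Echelon form has 3 nonzero rows, so rank(T) = 3.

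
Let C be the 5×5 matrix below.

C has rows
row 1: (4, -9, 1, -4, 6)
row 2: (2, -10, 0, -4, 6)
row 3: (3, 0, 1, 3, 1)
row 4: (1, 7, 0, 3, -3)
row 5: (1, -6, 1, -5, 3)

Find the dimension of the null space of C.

1

Row reduce to echelon form.
R2 ← R2 − (1/2)·R1: [0, -11/2, -1/2, -2, 3]
R3 ← R3 − (3/4)·R1: [0, 27/4, 1/4, 6, -7/2]
R4 ← R4 − (1/4)·R1: [0, 37/4, -1/4, 4, -9/2]
R5 ← R5 − (1/4)·R1: [0, -15/4, 3/4, -4, 3/2]
R3 ← R3 + (27/22)·R2: [0, 0, -4/11, 39/11, 2/11]
R4 ← R4 + (37/22)·R2: [0, 0, -12/11, 7/11, 6/11]
R5 ← R5 − (15/22)·R2: [0, 0, 12/11, -29/11, -6/11]
R4 ← R4 − (3)·R3: [0, 0, 0, -10, 0]
R5 ← R5 + (3)·R3: [0, 0, 0, 8, 0]
R5 ← R5 + (4/5)·R4: [0, 0, 0, 0, 0]
4 nonzero rows, so rank(C) = 4.
C has 5 columns; by rank–nullity, nullity = 5 − 4 = 1.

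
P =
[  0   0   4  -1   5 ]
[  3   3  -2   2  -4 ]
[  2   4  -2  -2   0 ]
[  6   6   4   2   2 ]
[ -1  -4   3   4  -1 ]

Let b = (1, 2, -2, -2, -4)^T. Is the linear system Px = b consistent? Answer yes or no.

no

Row reduce the augmented matrix [P | b].
Swap R1 ↔ R2
R3 ← R3 − (2/3)·R1: [0, 2, -2/3, -10/3, 8/3, -10/3]
R4 ← R4 − (2)·R1: [0, 0, 8, -2, 10, -6]
R5 ← R5 + (1/3)·R1: [0, -3, 7/3, 14/3, -7/3, -10/3]
Swap R2 ↔ R3
R5 ← R5 + (3/2)·R2: [0, 0, 4/3, -1/3, 5/3, -25/3]
R4 ← R4 − (2)·R3: [0, 0, 0, 0, 0, -8]
R5 ← R5 − (1/3)·R3: [0, 0, 0, 0, 0, -26/3]
R5 ← R5 − (13/12)·R4: [0, 0, 0, 0, 0, 0]
The echelon form has 4 nonzero rows; the last pivot sits in the augmented column, so rank(P) = 3 but rank([P|b]) = 4.
Since the ranks differ, the system is inconsistent.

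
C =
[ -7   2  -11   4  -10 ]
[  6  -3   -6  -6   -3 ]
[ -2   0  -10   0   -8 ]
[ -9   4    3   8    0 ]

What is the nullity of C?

3

Row reduce to echelon form.
R2 ← R2 + (6/7)·R1: [0, -9/7, -108/7, -18/7, -81/7]
R3 ← R3 − (2/7)·R1: [0, -4/7, -48/7, -8/7, -36/7]
R4 ← R4 − (9/7)·R1: [0, 10/7, 120/7, 20/7, 90/7]
R3 ← R3 − (4/9)·R2: [0, 0, 0, 0, 0]
R4 ← R4 + (10/9)·R2: [0, 0, 0, 0, 0]
2 nonzero rows, so rank(C) = 2.
C has 5 columns; by rank–nullity, nullity = 5 − 2 = 3.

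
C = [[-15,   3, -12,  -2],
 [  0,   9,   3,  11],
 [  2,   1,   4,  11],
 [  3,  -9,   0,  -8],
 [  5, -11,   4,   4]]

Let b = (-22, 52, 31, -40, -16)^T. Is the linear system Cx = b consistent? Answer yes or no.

Row reduce the augmented matrix [C | b].
R3 ← R3 + (2/15)·R1: [0, 7/5, 12/5, 161/15, 421/15]
R4 ← R4 + (1/5)·R1: [0, -42/5, -12/5, -42/5, -222/5]
R5 ← R5 + (1/3)·R1: [0, -10, 0, 10/3, -70/3]
R3 ← R3 − (7/45)·R2: [0, 0, 29/15, 406/45, 899/45]
R4 ← R4 + (14/15)·R2: [0, 0, 2/5, 28/15, 62/15]
R5 ← R5 + (10/9)·R2: [0, 0, 10/3, 140/9, 310/9]
R4 ← R4 − (6/29)·R3: [0, 0, 0, 0, 0]
R5 ← R5 − (50/29)·R3: [0, 0, 0, 0, 0]
The echelon form has 3 nonzero rows, and every pivot lies in the first 4 columns, so rank(C) = rank([C|b]) = 3.
The system is consistent.

yes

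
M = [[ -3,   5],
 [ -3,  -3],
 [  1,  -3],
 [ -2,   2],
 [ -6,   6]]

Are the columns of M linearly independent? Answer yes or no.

Row reduce M to echelon form.
R2 ← R2 − R1: [0, -8]
R3 ← R3 + (1/3)·R1: [0, -4/3]
R4 ← R4 − (2/3)·R1: [0, -4/3]
R5 ← R5 − (2)·R1: [0, -4]
R3 ← R3 − (1/6)·R2: [0, 0]
R4 ← R4 − (1/6)·R2: [0, 0]
R5 ← R5 − (1/2)·R2: [0, 0]
2 pivots among 2 columns.
Every column is a pivot column, so the columns are linearly independent.

yes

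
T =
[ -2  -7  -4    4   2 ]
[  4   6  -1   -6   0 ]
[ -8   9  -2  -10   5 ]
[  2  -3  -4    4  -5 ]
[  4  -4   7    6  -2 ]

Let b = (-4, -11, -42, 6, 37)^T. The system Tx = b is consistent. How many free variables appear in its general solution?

1

Row reduce the augmented matrix [T | b].
R2 ← R2 + (2)·R1: [0, -8, -9, 2, 4, -19]
R3 ← R3 − (4)·R1: [0, 37, 14, -26, -3, -26]
R4 ← R4 + R1: [0, -10, -8, 8, -3, 2]
R5 ← R5 + (2)·R1: [0, -18, -1, 14, 2, 29]
R3 ← R3 + (37/8)·R2: [0, 0, -221/8, -67/4, 31/2, -911/8]
R4 ← R4 − (5/4)·R2: [0, 0, 13/4, 11/2, -8, 103/4]
R5 ← R5 − (9/4)·R2: [0, 0, 77/4, 19/2, -7, 287/4]
R4 ← R4 + (2/17)·R3: [0, 0, 0, 60/17, -105/17, 210/17]
R5 ← R5 + (154/221)·R3: [0, 0, 0, -480/221, 840/221, -1680/221]
R5 ← R5 + (8/13)·R4: [0, 0, 0, 0, 0, 0]
The echelon form has 4 nonzero rows, and every pivot lies in the first 5 columns, so rank(T) = rank([T|b]) = 4.
The system is consistent.
Free variables = (unknowns) − (rank) = 5 − 4 = 1.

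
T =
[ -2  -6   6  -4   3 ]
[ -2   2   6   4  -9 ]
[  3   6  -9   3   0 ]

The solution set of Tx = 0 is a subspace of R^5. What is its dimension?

3

Row reduce to echelon form.
R2 ← R2 − R1: [0, 8, 0, 8, -12]
R3 ← R3 + (3/2)·R1: [0, -3, 0, -3, 9/2]
R3 ← R3 + (3/8)·R2: [0, 0, 0, 0, 0]
2 nonzero rows, so rank(T) = 2.
T has 5 columns; by rank–nullity, nullity = 5 − 2 = 3.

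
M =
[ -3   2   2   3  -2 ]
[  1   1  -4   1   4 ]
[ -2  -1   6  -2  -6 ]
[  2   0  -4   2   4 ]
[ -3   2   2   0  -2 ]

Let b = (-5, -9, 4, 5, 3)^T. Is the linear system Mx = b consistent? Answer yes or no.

Row reduce the augmented matrix [M | b].
R2 ← R2 + (1/3)·R1: [0, 5/3, -10/3, 2, 10/3, -32/3]
R3 ← R3 − (2/3)·R1: [0, -7/3, 14/3, -4, -14/3, 22/3]
R4 ← R4 + (2/3)·R1: [0, 4/3, -8/3, 4, 8/3, 5/3]
R5 ← R5 − R1: [0, 0, 0, -3, 0, 8]
R3 ← R3 + (7/5)·R2: [0, 0, 0, -6/5, 0, -38/5]
R4 ← R4 − (4/5)·R2: [0, 0, 0, 12/5, 0, 51/5]
R4 ← R4 + (2)·R3: [0, 0, 0, 0, 0, -5]
R5 ← R5 − (5/2)·R3: [0, 0, 0, 0, 0, 27]
R5 ← R5 + (27/5)·R4: [0, 0, 0, 0, 0, 0]
The echelon form has 4 nonzero rows; the last pivot sits in the augmented column, so rank(M) = 3 but rank([M|b]) = 4.
Since the ranks differ, the system is inconsistent.

no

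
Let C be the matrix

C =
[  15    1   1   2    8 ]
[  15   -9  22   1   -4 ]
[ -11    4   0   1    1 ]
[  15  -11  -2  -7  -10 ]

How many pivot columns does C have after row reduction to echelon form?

Row reduce to echelon form.
R2 ← R2 − R1: [0, -10, 21, -1, -12]
R3 ← R3 + (11/15)·R1: [0, 71/15, 11/15, 37/15, 103/15]
R4 ← R4 − R1: [0, -12, -3, -9, -18]
R3 ← R3 + (71/150)·R2: [0, 0, 1601/150, 299/150, 89/75]
R4 ← R4 − (6/5)·R2: [0, 0, -141/5, -39/5, -18/5]
R4 ← R4 + (4230/1601)·R3: [0, 0, 0, -4056/1601, -744/1601]
Echelon form has 4 nonzero rows, so rank(C) = 4.
Each nonzero row contributes one pivot column: 4 pivot columns.

4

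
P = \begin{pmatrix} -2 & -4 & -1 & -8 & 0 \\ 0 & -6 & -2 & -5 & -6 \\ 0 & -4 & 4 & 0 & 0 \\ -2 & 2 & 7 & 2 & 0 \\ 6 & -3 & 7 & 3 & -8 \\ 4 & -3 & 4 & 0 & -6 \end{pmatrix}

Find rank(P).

5

Row reduce to echelon form.
R4 ← R4 − R1: [0, 6, 8, 10, 0]
R5 ← R5 + (3)·R1: [0, -15, 4, -21, -8]
R6 ← R6 + (2)·R1: [0, -11, 2, -16, -6]
R3 ← R3 − (2/3)·R2: [0, 0, 16/3, 10/3, 4]
R4 ← R4 + R2: [0, 0, 6, 5, -6]
R5 ← R5 − (5/2)·R2: [0, 0, 9, -17/2, 7]
R6 ← R6 − (11/6)·R2: [0, 0, 17/3, -41/6, 5]
R4 ← R4 − (9/8)·R3: [0, 0, 0, 5/4, -21/2]
R5 ← R5 − (27/16)·R3: [0, 0, 0, -113/8, 1/4]
R6 ← R6 − (17/16)·R3: [0, 0, 0, -83/8, 3/4]
R5 ← R5 + (113/10)·R4: [0, 0, 0, 0, -592/5]
R6 ← R6 + (83/10)·R4: [0, 0, 0, 0, -432/5]
R6 ← R6 − (27/37)·R5: [0, 0, 0, 0, 0]
Echelon form has 5 nonzero rows, so rank(P) = 5.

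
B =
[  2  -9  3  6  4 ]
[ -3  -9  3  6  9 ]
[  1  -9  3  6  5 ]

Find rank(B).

2

Row reduce to echelon form.
R2 ← R2 + (3/2)·R1: [0, -45/2, 15/2, 15, 15]
R3 ← R3 − (1/2)·R1: [0, -9/2, 3/2, 3, 3]
R3 ← R3 − (1/5)·R2: [0, 0, 0, 0, 0]
Echelon form has 2 nonzero rows, so rank(B) = 2.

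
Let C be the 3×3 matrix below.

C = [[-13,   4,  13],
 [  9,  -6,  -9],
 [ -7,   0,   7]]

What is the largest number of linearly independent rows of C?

Row reduce to echelon form.
R2 ← R2 + (9/13)·R1: [0, -42/13, 0]
R3 ← R3 − (7/13)·R1: [0, -28/13, 0]
R3 ← R3 − (2/3)·R2: [0, 0, 0]
Echelon form has 2 nonzero rows, so rank(C) = 2.
The rank gives the maximum number of linearly independent rows: 2.

2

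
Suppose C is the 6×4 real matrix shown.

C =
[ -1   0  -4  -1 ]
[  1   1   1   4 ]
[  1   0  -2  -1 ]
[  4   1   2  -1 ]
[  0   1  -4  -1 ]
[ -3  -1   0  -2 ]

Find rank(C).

4

Row reduce to echelon form.
R2 ← R2 + R1: [0, 1, -3, 3]
R3 ← R3 + R1: [0, 0, -6, -2]
R4 ← R4 + (4)·R1: [0, 1, -14, -5]
R6 ← R6 − (3)·R1: [0, -1, 12, 1]
R4 ← R4 − R2: [0, 0, -11, -8]
R5 ← R5 − R2: [0, 0, -1, -4]
R6 ← R6 + R2: [0, 0, 9, 4]
R4 ← R4 − (11/6)·R3: [0, 0, 0, -13/3]
R5 ← R5 − (1/6)·R3: [0, 0, 0, -11/3]
R6 ← R6 + (3/2)·R3: [0, 0, 0, 1]
R5 ← R5 − (11/13)·R4: [0, 0, 0, 0]
R6 ← R6 + (3/13)·R4: [0, 0, 0, 0]
Echelon form has 4 nonzero rows, so rank(C) = 4.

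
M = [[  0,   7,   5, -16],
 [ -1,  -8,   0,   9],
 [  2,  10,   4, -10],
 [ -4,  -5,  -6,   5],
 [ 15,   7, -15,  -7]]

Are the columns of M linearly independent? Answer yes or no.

yes

Row reduce M to echelon form.
Swap R1 ↔ R2
R3 ← R3 + (2)·R1: [0, -6, 4, 8]
R4 ← R4 − (4)·R1: [0, 27, -6, -31]
R5 ← R5 + (15)·R1: [0, -113, -15, 128]
R3 ← R3 + (6/7)·R2: [0, 0, 58/7, -40/7]
R4 ← R4 − (27/7)·R2: [0, 0, -177/7, 215/7]
R5 ← R5 + (113/7)·R2: [0, 0, 460/7, -912/7]
R4 ← R4 + (177/58)·R3: [0, 0, 0, 385/29]
R5 ← R5 − (230/29)·R3: [0, 0, 0, -2464/29]
R5 ← R5 + (32/5)·R4: [0, 0, 0, 0]
4 pivots among 4 columns.
Every column is a pivot column, so the columns are linearly independent.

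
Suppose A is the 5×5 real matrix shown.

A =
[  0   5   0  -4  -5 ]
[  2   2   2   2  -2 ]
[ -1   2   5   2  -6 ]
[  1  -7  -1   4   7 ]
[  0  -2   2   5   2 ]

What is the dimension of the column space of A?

4

Row reduce to echelon form.
Swap R1 ↔ R2
R3 ← R3 + (1/2)·R1: [0, 3, 6, 3, -7]
R4 ← R4 − (1/2)·R1: [0, -8, -2, 3, 8]
R3 ← R3 − (3/5)·R2: [0, 0, 6, 27/5, -4]
R4 ← R4 + (8/5)·R2: [0, 0, -2, -17/5, 0]
R5 ← R5 + (2/5)·R2: [0, 0, 2, 17/5, 0]
R4 ← R4 + (1/3)·R3: [0, 0, 0, -8/5, -4/3]
R5 ← R5 − (1/3)·R3: [0, 0, 0, 8/5, 4/3]
R5 ← R5 + R4: [0, 0, 0, 0, 0]
Echelon form has 4 nonzero rows, so rank(A) = 4.
The column space has dimension equal to the rank: 4.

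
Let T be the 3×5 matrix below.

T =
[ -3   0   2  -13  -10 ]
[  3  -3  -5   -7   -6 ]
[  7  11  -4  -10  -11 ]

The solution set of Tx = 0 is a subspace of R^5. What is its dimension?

2

Row reduce to echelon form.
R2 ← R2 + R1: [0, -3, -3, -20, -16]
R3 ← R3 + (7/3)·R1: [0, 11, 2/3, -121/3, -103/3]
R3 ← R3 + (11/3)·R2: [0, 0, -31/3, -341/3, -93]
3 nonzero rows, so rank(T) = 3.
T has 5 columns; by rank–nullity, nullity = 5 − 3 = 2.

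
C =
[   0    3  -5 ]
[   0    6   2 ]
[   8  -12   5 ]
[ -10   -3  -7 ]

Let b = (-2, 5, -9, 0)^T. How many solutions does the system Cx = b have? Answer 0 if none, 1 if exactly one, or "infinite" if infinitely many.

Row reduce the augmented matrix [C | b].
Swap R1 ↔ R3
R4 ← R4 + (5/4)·R1: [0, -18, -3/4, -45/4]
R3 ← R3 − (1/2)·R2: [0, 0, -6, -9/2]
R4 ← R4 + (3)·R2: [0, 0, 21/4, 15/4]
R4 ← R4 + (7/8)·R3: [0, 0, 0, -3/16]
The echelon form has 4 nonzero rows; the last pivot sits in the augmented column, so rank(C) = 3 but rank([C|b]) = 4.
Since the ranks differ, the system is inconsistent.
It has no solutions.

0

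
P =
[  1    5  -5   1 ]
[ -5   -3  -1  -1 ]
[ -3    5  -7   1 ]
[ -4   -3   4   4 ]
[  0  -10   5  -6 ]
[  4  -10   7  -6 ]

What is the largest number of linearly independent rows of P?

Row reduce to echelon form.
R2 ← R2 + (5)·R1: [0, 22, -26, 4]
R3 ← R3 + (3)·R1: [0, 20, -22, 4]
R4 ← R4 + (4)·R1: [0, 17, -16, 8]
R6 ← R6 − (4)·R1: [0, -30, 27, -10]
R3 ← R3 − (10/11)·R2: [0, 0, 18/11, 4/11]
R4 ← R4 − (17/22)·R2: [0, 0, 45/11, 54/11]
R5 ← R5 + (5/11)·R2: [0, 0, -75/11, -46/11]
R6 ← R6 + (15/11)·R2: [0, 0, -93/11, -50/11]
R4 ← R4 − (5/2)·R3: [0, 0, 0, 4]
R5 ← R5 + (25/6)·R3: [0, 0, 0, -8/3]
R6 ← R6 + (31/6)·R3: [0, 0, 0, -8/3]
R5 ← R5 + (2/3)·R4: [0, 0, 0, 0]
R6 ← R6 + (2/3)·R4: [0, 0, 0, 0]
Echelon form has 4 nonzero rows, so rank(P) = 4.
The rank gives the maximum number of linearly independent rows: 4.

4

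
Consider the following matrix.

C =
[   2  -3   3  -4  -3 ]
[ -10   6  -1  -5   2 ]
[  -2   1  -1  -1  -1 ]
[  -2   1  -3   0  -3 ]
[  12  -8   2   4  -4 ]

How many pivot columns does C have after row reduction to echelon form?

3

Row reduce to echelon form.
R2 ← R2 + (5)·R1: [0, -9, 14, -25, -13]
R3 ← R3 + R1: [0, -2, 2, -5, -4]
R4 ← R4 + R1: [0, -2, 0, -4, -6]
R5 ← R5 − (6)·R1: [0, 10, -16, 28, 14]
R3 ← R3 − (2/9)·R2: [0, 0, -10/9, 5/9, -10/9]
R4 ← R4 − (2/9)·R2: [0, 0, -28/9, 14/9, -28/9]
R5 ← R5 + (10/9)·R2: [0, 0, -4/9, 2/9, -4/9]
R4 ← R4 − (14/5)·R3: [0, 0, 0, 0, 0]
R5 ← R5 − (2/5)·R3: [0, 0, 0, 0, 0]
Echelon form has 3 nonzero rows, so rank(C) = 3.
Each nonzero row contributes one pivot column: 3 pivot columns.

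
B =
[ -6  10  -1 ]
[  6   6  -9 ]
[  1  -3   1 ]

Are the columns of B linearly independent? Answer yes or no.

Row reduce B to echelon form.
R2 ← R2 + R1: [0, 16, -10]
R3 ← R3 + (1/6)·R1: [0, -4/3, 5/6]
R3 ← R3 + (1/12)·R2: [0, 0, 0]
2 pivots among 3 columns.
Only 2 < 3 pivot columns, so the columns are linearly dependent.

no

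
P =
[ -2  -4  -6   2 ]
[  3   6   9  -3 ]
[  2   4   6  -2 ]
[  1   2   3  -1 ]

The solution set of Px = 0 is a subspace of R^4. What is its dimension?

3

Row reduce to echelon form.
R2 ← R2 + (3/2)·R1: [0, 0, 0, 0]
R3 ← R3 + R1: [0, 0, 0, 0]
R4 ← R4 + (1/2)·R1: [0, 0, 0, 0]
1 nonzero row, so rank(P) = 1.
P has 4 columns; by rank–nullity, nullity = 4 − 1 = 3.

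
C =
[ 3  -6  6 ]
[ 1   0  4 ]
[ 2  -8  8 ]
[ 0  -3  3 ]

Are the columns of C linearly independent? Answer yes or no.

yes

Row reduce C to echelon form.
R2 ← R2 − (1/3)·R1: [0, 2, 2]
R3 ← R3 − (2/3)·R1: [0, -4, 4]
R3 ← R3 + (2)·R2: [0, 0, 8]
R4 ← R4 + (3/2)·R2: [0, 0, 6]
R4 ← R4 − (3/4)·R3: [0, 0, 0]
3 pivots among 3 columns.
Every column is a pivot column, so the columns are linearly independent.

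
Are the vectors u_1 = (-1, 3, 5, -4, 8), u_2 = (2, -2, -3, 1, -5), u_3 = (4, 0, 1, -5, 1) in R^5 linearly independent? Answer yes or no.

no

Form the matrix with these vectors as rows and row reduce.
R2 ← R2 + (2)·R1: [0, 4, 7, -7, 11]
R3 ← R3 + (4)·R1: [0, 12, 21, -21, 33]
R3 ← R3 − (3)·R2: [0, 0, 0, 0, 0]
2 nonzero rows, so the 3 vectors span a space of dimension 2.
Since 2 < 3, the vectors are linearly dependent.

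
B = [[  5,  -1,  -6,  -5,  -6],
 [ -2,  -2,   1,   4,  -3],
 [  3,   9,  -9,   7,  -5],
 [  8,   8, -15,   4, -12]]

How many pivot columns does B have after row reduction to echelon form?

Row reduce to echelon form.
R2 ← R2 + (2/5)·R1: [0, -12/5, -7/5, 2, -27/5]
R3 ← R3 − (3/5)·R1: [0, 48/5, -27/5, 10, -7/5]
R4 ← R4 − (8/5)·R1: [0, 48/5, -27/5, 12, -12/5]
R3 ← R3 + (4)·R2: [0, 0, -11, 18, -23]
R4 ← R4 + (4)·R2: [0, 0, -11, 20, -24]
R4 ← R4 − R3: [0, 0, 0, 2, -1]
Echelon form has 4 nonzero rows, so rank(B) = 4.
Each nonzero row contributes one pivot column: 4 pivot columns.

4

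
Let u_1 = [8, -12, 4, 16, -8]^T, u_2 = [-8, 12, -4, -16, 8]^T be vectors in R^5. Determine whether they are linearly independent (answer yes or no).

Form the matrix with these vectors as rows and row reduce.
R2 ← R2 + R1: [0, 0, 0, 0, 0]
1 nonzero row, so the 2 vectors span a space of dimension 1.
Since 1 < 2, the vectors are linearly dependent.

no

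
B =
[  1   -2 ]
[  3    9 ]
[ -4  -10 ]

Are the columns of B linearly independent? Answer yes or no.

Row reduce B to echelon form.
R2 ← R2 − (3)·R1: [0, 15]
R3 ← R3 + (4)·R1: [0, -18]
R3 ← R3 + (6/5)·R2: [0, 0]
2 pivots among 2 columns.
Every column is a pivot column, so the columns are linearly independent.

yes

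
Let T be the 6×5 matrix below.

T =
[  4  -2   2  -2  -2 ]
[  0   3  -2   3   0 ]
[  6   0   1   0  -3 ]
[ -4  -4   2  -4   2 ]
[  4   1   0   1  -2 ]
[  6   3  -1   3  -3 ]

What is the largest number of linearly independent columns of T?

2

Row reduce to echelon form.
R3 ← R3 − (3/2)·R1: [0, 3, -2, 3, 0]
R4 ← R4 + R1: [0, -6, 4, -6, 0]
R5 ← R5 − R1: [0, 3, -2, 3, 0]
R6 ← R6 − (3/2)·R1: [0, 6, -4, 6, 0]
R3 ← R3 − R2: [0, 0, 0, 0, 0]
R4 ← R4 + (2)·R2: [0, 0, 0, 0, 0]
R5 ← R5 − R2: [0, 0, 0, 0, 0]
R6 ← R6 − (2)·R2: [0, 0, 0, 0, 0]
Echelon form has 2 nonzero rows, so rank(T) = 2.
The rank gives the maximum number of linearly independent columns: 2.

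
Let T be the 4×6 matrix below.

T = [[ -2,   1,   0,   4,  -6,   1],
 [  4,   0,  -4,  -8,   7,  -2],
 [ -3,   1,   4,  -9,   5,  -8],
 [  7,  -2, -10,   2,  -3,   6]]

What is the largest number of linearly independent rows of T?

4

Row reduce to echelon form.
R2 ← R2 + (2)·R1: [0, 2, -4, 0, -5, 0]
R3 ← R3 − (3/2)·R1: [0, -1/2, 4, -15, 14, -19/2]
R4 ← R4 + (7/2)·R1: [0, 3/2, -10, 16, -24, 19/2]
R3 ← R3 + (1/4)·R2: [0, 0, 3, -15, 51/4, -19/2]
R4 ← R4 − (3/4)·R2: [0, 0, -7, 16, -81/4, 19/2]
R4 ← R4 + (7/3)·R3: [0, 0, 0, -19, 19/2, -38/3]
Echelon form has 4 nonzero rows, so rank(T) = 4.
The rank gives the maximum number of linearly independent rows: 4.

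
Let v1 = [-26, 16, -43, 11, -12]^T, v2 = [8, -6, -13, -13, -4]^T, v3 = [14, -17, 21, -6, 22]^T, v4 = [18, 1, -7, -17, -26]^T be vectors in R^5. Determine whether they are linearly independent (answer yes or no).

Form the matrix with these vectors as rows and row reduce.
R2 ← R2 + (4/13)·R1: [0, -14/13, -341/13, -125/13, -100/13]
R3 ← R3 + (7/13)·R1: [0, -109/13, -28/13, -1/13, 202/13]
R4 ← R4 + (9/13)·R1: [0, 157/13, -478/13, -122/13, -446/13]
R3 ← R3 − (109/14)·R2: [0, 0, 2829/14, 1047/14, 528/7]
R4 ← R4 + (157/14)·R2: [0, 0, -4633/14, -1641/14, -844/7]
R4 ← R4 + (113/69)·R3: [0, 0, 0, 121/23, 68/23]
4 nonzero rows, so the 4 vectors span a space of dimension 4.
Since 4 = 4, the vectors are linearly independent.

yes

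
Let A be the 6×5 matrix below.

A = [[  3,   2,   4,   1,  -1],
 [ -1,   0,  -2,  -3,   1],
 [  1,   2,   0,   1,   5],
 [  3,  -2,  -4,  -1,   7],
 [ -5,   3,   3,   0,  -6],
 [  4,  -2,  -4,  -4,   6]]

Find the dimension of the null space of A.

Row reduce to echelon form.
R2 ← R2 + (1/3)·R1: [0, 2/3, -2/3, -8/3, 2/3]
R3 ← R3 − (1/3)·R1: [0, 4/3, -4/3, 2/3, 16/3]
R4 ← R4 − R1: [0, -4, -8, -2, 8]
R5 ← R5 + (5/3)·R1: [0, 19/3, 29/3, 5/3, -23/3]
R6 ← R6 − (4/3)·R1: [0, -14/3, -28/3, -16/3, 22/3]
R3 ← R3 − (2)·R2: [0, 0, 0, 6, 4]
R4 ← R4 + (6)·R2: [0, 0, -12, -18, 12]
R5 ← R5 − (19/2)·R2: [0, 0, 16, 27, -14]
R6 ← R6 + (7)·R2: [0, 0, -14, -24, 12]
Swap R3 ↔ R4
R5 ← R5 + (4/3)·R3: [0, 0, 0, 3, 2]
R6 ← R6 − (7/6)·R3: [0, 0, 0, -3, -2]
R5 ← R5 − (1/2)·R4: [0, 0, 0, 0, 0]
R6 ← R6 + (1/2)·R4: [0, 0, 0, 0, 0]
4 nonzero rows, so rank(A) = 4.
A has 5 columns; by rank–nullity, nullity = 5 − 4 = 1.

1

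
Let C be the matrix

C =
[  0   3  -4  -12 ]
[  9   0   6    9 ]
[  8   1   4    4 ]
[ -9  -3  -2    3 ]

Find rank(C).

2

Row reduce to echelon form.
Swap R1 ↔ R2
R3 ← R3 − (8/9)·R1: [0, 1, -4/3, -4]
R4 ← R4 + R1: [0, -3, 4, 12]
R3 ← R3 − (1/3)·R2: [0, 0, 0, 0]
R4 ← R4 + R2: [0, 0, 0, 0]
Echelon form has 2 nonzero rows, so rank(C) = 2.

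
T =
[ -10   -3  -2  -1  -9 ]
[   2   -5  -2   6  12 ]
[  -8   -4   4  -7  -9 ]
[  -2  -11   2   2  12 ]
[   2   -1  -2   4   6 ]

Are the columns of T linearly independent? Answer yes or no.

no

Row reduce T to echelon form.
R2 ← R2 + (1/5)·R1: [0, -28/5, -12/5, 29/5, 51/5]
R3 ← R3 − (4/5)·R1: [0, -8/5, 28/5, -31/5, -9/5]
R4 ← R4 − (1/5)·R1: [0, -52/5, 12/5, 11/5, 69/5]
R5 ← R5 + (1/5)·R1: [0, -8/5, -12/5, 19/5, 21/5]
R3 ← R3 − (2/7)·R2: [0, 0, 44/7, -55/7, -33/7]
R4 ← R4 − (13/7)·R2: [0, 0, 48/7, -60/7, -36/7]
R5 ← R5 − (2/7)·R2: [0, 0, -12/7, 15/7, 9/7]
R4 ← R4 − (12/11)·R3: [0, 0, 0, 0, 0]
R5 ← R5 + (3/11)·R3: [0, 0, 0, 0, 0]
3 pivots among 5 columns.
Only 3 < 5 pivot columns, so the columns are linearly dependent.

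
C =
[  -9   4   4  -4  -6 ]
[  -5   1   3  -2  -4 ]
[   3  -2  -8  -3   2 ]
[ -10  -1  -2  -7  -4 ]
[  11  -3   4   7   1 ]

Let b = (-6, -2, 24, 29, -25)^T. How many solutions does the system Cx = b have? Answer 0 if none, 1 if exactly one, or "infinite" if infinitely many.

Row reduce the augmented matrix [C | b].
R2 ← R2 − (5/9)·R1: [0, -11/9, 7/9, 2/9, -2/3, 4/3]
R3 ← R3 + (1/3)·R1: [0, -2/3, -20/3, -13/3, 0, 22]
R4 ← R4 − (10/9)·R1: [0, -49/9, -58/9, -23/9, 8/3, 107/3]
R5 ← R5 + (11/9)·R1: [0, 17/9, 80/9, 19/9, -19/3, -97/3]
R3 ← R3 − (6/11)·R2: [0, 0, -78/11, -49/11, 4/11, 234/11]
R4 ← R4 − (49/11)·R2: [0, 0, -109/11, -39/11, 62/11, 327/11]
R5 ← R5 + (17/11)·R2: [0, 0, 111/11, 27/11, -81/11, -333/11]
R4 ← R4 − (109/78)·R3: [0, 0, 0, 209/78, 200/39, 0]
R5 ← R5 + (37/26)·R3: [0, 0, 0, -101/26, -89/13, 0]
R5 ← R5 + (303/209)·R4: [0, 0, 0, 0, 123/209, 0]
The echelon form has 5 nonzero rows, and every pivot lies in the first 5 columns, so rank(C) = rank([C|b]) = 5.
The system is consistent.
rank = 5 = number of unknowns, so the solution is unique.

1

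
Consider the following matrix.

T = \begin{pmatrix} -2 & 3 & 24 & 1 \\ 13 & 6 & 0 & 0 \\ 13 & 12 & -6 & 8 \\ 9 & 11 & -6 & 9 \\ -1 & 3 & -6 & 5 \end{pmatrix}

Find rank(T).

Row reduce to echelon form.
R2 ← R2 + (13/2)·R1: [0, 51/2, 156, 13/2]
R3 ← R3 + (13/2)·R1: [0, 63/2, 150, 29/2]
R4 ← R4 + (9/2)·R1: [0, 49/2, 102, 27/2]
R5 ← R5 − (1/2)·R1: [0, 3/2, -18, 9/2]
R3 ← R3 − (21/17)·R2: [0, 0, -726/17, 110/17]
R4 ← R4 − (49/51)·R2: [0, 0, -814/17, 370/51]
R5 ← R5 − (1/17)·R2: [0, 0, -462/17, 70/17]
R4 ← R4 − (37/33)·R3: [0, 0, 0, 0]
R5 ← R5 − (7/11)·R3: [0, 0, 0, 0]
Echelon form has 3 nonzero rows, so rank(T) = 3.

3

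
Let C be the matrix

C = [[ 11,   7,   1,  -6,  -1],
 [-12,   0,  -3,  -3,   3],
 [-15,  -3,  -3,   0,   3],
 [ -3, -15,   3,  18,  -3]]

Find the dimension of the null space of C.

3

Row reduce to echelon form.
R2 ← R2 + (12/11)·R1: [0, 84/11, -21/11, -105/11, 21/11]
R3 ← R3 + (15/11)·R1: [0, 72/11, -18/11, -90/11, 18/11]
R4 ← R4 + (3/11)·R1: [0, -144/11, 36/11, 180/11, -36/11]
R3 ← R3 − (6/7)·R2: [0, 0, 0, 0, 0]
R4 ← R4 + (12/7)·R2: [0, 0, 0, 0, 0]
2 nonzero rows, so rank(C) = 2.
C has 5 columns; by rank–nullity, nullity = 5 − 2 = 3.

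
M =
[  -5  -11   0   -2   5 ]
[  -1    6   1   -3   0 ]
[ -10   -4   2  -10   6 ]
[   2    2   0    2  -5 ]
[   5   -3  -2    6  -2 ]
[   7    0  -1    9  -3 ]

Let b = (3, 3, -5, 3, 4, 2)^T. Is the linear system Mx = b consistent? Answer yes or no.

Row reduce the augmented matrix [M | b].
R2 ← R2 − (1/5)·R1: [0, 41/5, 1, -13/5, -1, 12/5]
R3 ← R3 − (2)·R1: [0, 18, 2, -6, -4, -11]
R4 ← R4 + (2/5)·R1: [0, -12/5, 0, 6/5, -3, 21/5]
R5 ← R5 + R1: [0, -14, -2, 4, 3, 7]
R6 ← R6 + (7/5)·R1: [0, -77/5, -1, 31/5, 4, 31/5]
R3 ← R3 − (90/41)·R2: [0, 0, -8/41, -12/41, -74/41, -667/41]
R4 ← R4 + (12/41)·R2: [0, 0, 12/41, 18/41, -135/41, 201/41]
R5 ← R5 + (70/41)·R2: [0, 0, -12/41, -18/41, 53/41, 455/41]
R6 ← R6 + (77/41)·R2: [0, 0, 36/41, 54/41, 87/41, 439/41]
R4 ← R4 + (3/2)·R3: [0, 0, 0, 0, -6, -39/2]
R5 ← R5 − (3/2)·R3: [0, 0, 0, 0, 4, 71/2]
R6 ← R6 + (9/2)·R3: [0, 0, 0, 0, -6, -125/2]
R5 ← R5 + (2/3)·R4: [0, 0, 0, 0, 0, 45/2]
R6 ← R6 − R4: [0, 0, 0, 0, 0, -43]
R6 ← R6 + (86/45)·R5: [0, 0, 0, 0, 0, 0]
The echelon form has 5 nonzero rows; the last pivot sits in the augmented column, so rank(M) = 4 but rank([M|b]) = 5.
Since the ranks differ, the system is inconsistent.

no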